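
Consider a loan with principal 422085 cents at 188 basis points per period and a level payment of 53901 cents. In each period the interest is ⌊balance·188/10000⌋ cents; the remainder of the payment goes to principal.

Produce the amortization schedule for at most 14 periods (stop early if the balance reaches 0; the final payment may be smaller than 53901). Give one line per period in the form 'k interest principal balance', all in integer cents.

1. interest=⌊422085·188/10000⌋=7935; principal=53901-7935=45966; balance=422085-45966=376119
2. interest=⌊376119·188/10000⌋=7071; principal=53901-7071=46830; balance=376119-46830=329289
3. interest=⌊329289·188/10000⌋=6190; principal=53901-6190=47711; balance=329289-47711=281578
4. interest=⌊281578·188/10000⌋=5293; principal=53901-5293=48608; balance=281578-48608=232970
5. interest=⌊232970·188/10000⌋=4379; principal=53901-4379=49522; balance=232970-49522=183448
6. interest=⌊183448·188/10000⌋=3448; principal=53901-3448=50453; balance=183448-50453=132995
7. interest=⌊132995·188/10000⌋=2500; principal=53901-2500=51401; balance=132995-51401=81594
8. interest=⌊81594·188/10000⌋=1533; principal=53901-1533=52368; balance=81594-52368=29226
9. interest=⌊29226·188/10000⌋=549; principal=min(53901-549,29226)=29226; balance=29226-29226=0

1 7935 45966 376119
2 7071 46830 329289
3 6190 47711 281578
4 5293 48608 232970
5 4379 49522 183448
6 3448 50453 132995
7 2500 51401 81594
8 1533 52368 29226
9 549 29226 0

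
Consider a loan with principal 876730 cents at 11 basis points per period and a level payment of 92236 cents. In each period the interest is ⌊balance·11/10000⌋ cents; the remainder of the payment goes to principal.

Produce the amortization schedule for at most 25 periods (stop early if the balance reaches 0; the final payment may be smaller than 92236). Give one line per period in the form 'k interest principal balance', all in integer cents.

1. interest=⌊876730·11/10000⌋=964; principal=92236-964=91272; balance=876730-91272=785458
2. interest=⌊785458·11/10000⌋=864; principal=92236-864=91372; balance=785458-91372=694086
3. interest=⌊694086·11/10000⌋=763; principal=92236-763=91473; balance=694086-91473=602613
4. interest=⌊602613·11/10000⌋=662; principal=92236-662=91574; balance=602613-91574=511039
5. interest=⌊511039·11/10000⌋=562; principal=92236-562=91674; balance=511039-91674=419365
6. interest=⌊419365·11/10000⌋=461; principal=92236-461=91775; balance=419365-91775=327590
7. interest=⌊327590·11/10000⌋=360; principal=92236-360=91876; balance=327590-91876=235714
8. interest=⌊235714·11/10000⌋=259; principal=92236-259=91977; balance=235714-91977=143737
9. interest=⌊143737·11/10000⌋=158; principal=92236-158=92078; balance=143737-92078=51659
10. interest=⌊51659·11/10000⌋=56; principal=min(92236-56,51659)=51659; balance=51659-51659=0

1 964 91272 785458
2 864 91372 694086
3 763 91473 602613
4 662 91574 511039
5 562 91674 419365
6 461 91775 327590
7 360 91876 235714
8 259 91977 143737
9 158 92078 51659
10 56 51659 0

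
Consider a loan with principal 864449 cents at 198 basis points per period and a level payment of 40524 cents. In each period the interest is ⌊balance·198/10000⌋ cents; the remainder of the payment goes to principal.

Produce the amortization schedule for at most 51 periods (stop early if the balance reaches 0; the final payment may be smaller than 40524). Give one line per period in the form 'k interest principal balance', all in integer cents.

1. interest=⌊864449·198/10000⌋=17116; principal=40524-17116=23408; balance=864449-23408=841041
2. interest=⌊841041·198/10000⌋=16652; principal=40524-16652=23872; balance=841041-23872=817169
3. interest=⌊817169·198/10000⌋=16179; principal=40524-16179=24345; balance=817169-24345=792824
4. interest=⌊792824·198/10000⌋=15697; principal=40524-15697=24827; balance=792824-24827=767997
5. interest=⌊767997·198/10000⌋=15206; principal=40524-15206=25318; balance=767997-25318=742679
6. interest=⌊742679·198/10000⌋=14705; principal=40524-14705=25819; balance=742679-25819=716860
7. interest=⌊716860·198/10000⌋=14193; principal=40524-14193=26331; balance=716860-26331=690529
8. interest=⌊690529·198/10000⌋=13672; principal=40524-13672=26852; balance=690529-26852=663677
9. interest=⌊663677·198/10000⌋=13140; principal=40524-13140=27384; balance=663677-27384=636293
10. interest=⌊636293·198/10000⌋=12598; principal=40524-12598=27926; balance=636293-27926=608367
11. interest=⌊608367·198/10000⌋=12045; principal=40524-12045=28479; balance=608367-28479=579888
12. interest=⌊579888·198/10000⌋=11481; principal=40524-11481=29043; balance=579888-29043=550845
13. interest=⌊550845·198/10000⌋=10906; principal=40524-10906=29618; balance=550845-29618=521227
14. interest=⌊521227·198/10000⌋=10320; principal=40524-10320=30204; balance=521227-30204=491023
15. interest=⌊491023·198/10000⌋=9722; principal=40524-9722=30802; balance=491023-30802=460221
16. interest=⌊460221·198/10000⌋=9112; principal=40524-9112=31412; balance=460221-31412=428809
17. interest=⌊428809·198/10000⌋=8490; principal=40524-8490=32034; balance=428809-32034=396775
18. interest=⌊396775·198/10000⌋=7856; principal=40524-7856=32668; balance=396775-32668=364107
19. interest=⌊364107·198/10000⌋=7209; principal=40524-7209=33315; balance=364107-33315=330792
20. interest=⌊330792·198/10000⌋=6549; principal=40524-6549=33975; balance=330792-33975=296817
21. interest=⌊296817·198/10000⌋=5876; principal=40524-5876=34648; balance=296817-34648=262169
22. interest=⌊262169·198/10000⌋=5190; principal=40524-5190=35334; balance=262169-35334=226835
23. interest=⌊226835·198/10000⌋=4491; principal=40524-4491=36033; balance=226835-36033=190802
24. interest=⌊190802·198/10000⌋=3777; principal=40524-3777=36747; balance=190802-36747=154055
25. interest=⌊154055·198/10000⌋=3050; principal=40524-3050=37474; balance=154055-37474=116581
26. interest=⌊116581·198/10000⌋=2308; principal=40524-2308=38216; balance=116581-38216=78365
27. interest=⌊78365·198/10000⌋=1551; principal=40524-1551=38973; balance=78365-38973=39392
28. interest=⌊39392·198/10000⌋=779; principal=min(40524-779,39392)=39392; balance=39392-39392=0

1 17116 23408 841041
2 16652 23872 817169
3 16179 24345 792824
4 15697 24827 767997
5 15206 25318 742679
6 14705 25819 716860
7 14193 26331 690529
8 13672 26852 663677
9 13140 27384 636293
10 12598 27926 608367
11 12045 28479 579888
12 11481 29043 550845
13 10906 29618 521227
14 10320 30204 491023
15 9722 30802 460221
16 9112 31412 428809
17 8490 32034 396775
18 7856 32668 364107
19 7209 33315 330792
20 6549 33975 296817
21 5876 34648 262169
22 5190 35334 226835
23 4491 36033 190802
24 3777 36747 154055
25 3050 37474 116581
26 2308 38216 78365
27 1551 38973 39392
28 779 39392 0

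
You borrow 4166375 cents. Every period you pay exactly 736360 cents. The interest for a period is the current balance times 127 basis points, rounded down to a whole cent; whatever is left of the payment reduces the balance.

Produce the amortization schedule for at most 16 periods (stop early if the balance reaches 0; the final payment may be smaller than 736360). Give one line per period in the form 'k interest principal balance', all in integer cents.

1 52912 683448 3482927
2 44233 692127 2790800
3 35443 700917 2089883
4 26541 709819 1380064
5 17526 718834 661230
6 8397 661230 0

1. interest=⌊4166375·127/10000⌋=52912; principal=736360-52912=683448; balance=4166375-683448=3482927
2. interest=⌊3482927·127/10000⌋=44233; principal=736360-44233=692127; balance=3482927-692127=2790800
3. interest=⌊2790800·127/10000⌋=35443; principal=736360-35443=700917; balance=2790800-700917=2089883
4. interest=⌊2089883·127/10000⌋=26541; principal=736360-26541=709819; balance=2089883-709819=1380064
5. interest=⌊1380064·127/10000⌋=17526; principal=736360-17526=718834; balance=1380064-718834=661230
6. interest=⌊661230·127/10000⌋=8397; principal=min(736360-8397,661230)=661230; balance=661230-661230=0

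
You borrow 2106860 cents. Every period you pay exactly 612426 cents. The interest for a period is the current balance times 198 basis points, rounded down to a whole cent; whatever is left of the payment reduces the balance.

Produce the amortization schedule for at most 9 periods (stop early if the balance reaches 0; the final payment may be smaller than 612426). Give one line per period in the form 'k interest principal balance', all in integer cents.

1. interest=⌊2106860·198/10000⌋=41715; principal=612426-41715=570711; balance=2106860-570711=1536149
2. interest=⌊1536149·198/10000⌋=30415; principal=612426-30415=582011; balance=1536149-582011=954138
3. interest=⌊954138·198/10000⌋=18891; principal=612426-18891=593535; balance=954138-593535=360603
4. interest=⌊360603·198/10000⌋=7139; principal=min(612426-7139,360603)=360603; balance=360603-360603=0

1 41715 570711 1536149
2 30415 582011 954138
3 18891 593535 360603
4 7139 360603 0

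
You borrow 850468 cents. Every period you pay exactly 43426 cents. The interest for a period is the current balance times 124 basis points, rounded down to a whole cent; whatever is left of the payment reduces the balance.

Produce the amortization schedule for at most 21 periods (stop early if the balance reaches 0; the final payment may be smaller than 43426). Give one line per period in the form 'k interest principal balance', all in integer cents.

1. interest=⌊850468·124/10000⌋=10545; principal=43426-10545=32881; balance=850468-32881=817587
2. interest=⌊817587·124/10000⌋=10138; principal=43426-10138=33288; balance=817587-33288=784299
3. interest=⌊784299·124/10000⌋=9725; principal=43426-9725=33701; balance=784299-33701=750598
4. interest=⌊750598·124/10000⌋=9307; principal=43426-9307=34119; balance=750598-34119=716479
5. interest=⌊716479·124/10000⌋=8884; principal=43426-8884=34542; balance=716479-34542=681937
6. interest=⌊681937·124/10000⌋=8456; principal=43426-8456=34970; balance=681937-34970=646967
7. interest=⌊646967·124/10000⌋=8022; principal=43426-8022=35404; balance=646967-35404=611563
8. interest=⌊611563·124/10000⌋=7583; principal=43426-7583=35843; balance=611563-35843=575720
9. interest=⌊575720·124/10000⌋=7138; principal=43426-7138=36288; balance=575720-36288=539432
10. interest=⌊539432·124/10000⌋=6688; principal=43426-6688=36738; balance=539432-36738=502694
11. interest=⌊502694·124/10000⌋=6233; principal=43426-6233=37193; balance=502694-37193=465501
12. interest=⌊465501·124/10000⌋=5772; principal=43426-5772=37654; balance=465501-37654=427847
13. interest=⌊427847·124/10000⌋=5305; principal=43426-5305=38121; balance=427847-38121=389726
14. interest=⌊389726·124/10000⌋=4832; principal=43426-4832=38594; balance=389726-38594=351132
15. interest=⌊351132·124/10000⌋=4354; principal=43426-4354=39072; balance=351132-39072=312060
16. interest=⌊312060·124/10000⌋=3869; principal=43426-3869=39557; balance=312060-39557=272503
17. interest=⌊272503·124/10000⌋=3379; principal=43426-3379=40047; balance=272503-40047=232456
18. interest=⌊232456·124/10000⌋=2882; principal=43426-2882=40544; balance=232456-40544=191912
19. interest=⌊191912·124/10000⌋=2379; principal=43426-2379=41047; balance=191912-41047=150865
20. interest=⌊150865·124/10000⌋=1870; principal=43426-1870=41556; balance=150865-41556=109309
21. interest=⌊109309·124/10000⌋=1355; principal=43426-1355=42071; balance=109309-42071=67238

1 10545 32881 817587
2 10138 33288 784299
3 9725 33701 750598
4 9307 34119 716479
5 8884 34542 681937
6 8456 34970 646967
7 8022 35404 611563
8 7583 35843 575720
9 7138 36288 539432
10 6688 36738 502694
11 6233 37193 465501
12 5772 37654 427847
13 5305 38121 389726
14 4832 38594 351132
15 4354 39072 312060
16 3869 39557 272503
17 3379 40047 232456
18 2882 40544 191912
19 2379 41047 150865
20 1870 41556 109309
21 1355 42071 67238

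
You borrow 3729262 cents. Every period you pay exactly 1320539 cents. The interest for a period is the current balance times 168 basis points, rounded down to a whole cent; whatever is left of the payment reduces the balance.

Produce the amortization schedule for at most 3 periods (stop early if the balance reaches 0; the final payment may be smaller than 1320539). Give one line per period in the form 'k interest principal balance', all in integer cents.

1. interest=⌊3729262·168/10000⌋=62651; principal=1320539-62651=1257888; balance=3729262-1257888=2471374
2. interest=⌊2471374·168/10000⌋=41519; principal=1320539-41519=1279020; balance=2471374-1279020=1192354
3. interest=⌊1192354·168/10000⌋=20031; principal=min(1320539-20031,1192354)=1192354; balance=1192354-1192354=0

1 62651 1257888 2471374
2 41519 1279020 1192354
3 20031 1192354 0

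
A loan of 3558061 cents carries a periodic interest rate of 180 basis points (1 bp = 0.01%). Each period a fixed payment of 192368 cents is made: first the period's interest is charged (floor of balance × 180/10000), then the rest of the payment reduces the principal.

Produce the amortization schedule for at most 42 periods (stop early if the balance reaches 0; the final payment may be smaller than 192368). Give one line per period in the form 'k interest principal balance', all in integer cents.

1. interest=⌊3558061·180/10000⌋=64045; principal=192368-64045=128323; balance=3558061-128323=3429738
2. interest=⌊3429738·180/10000⌋=61735; principal=192368-61735=130633; balance=3429738-130633=3299105
3. interest=⌊3299105·180/10000⌋=59383; principal=192368-59383=132985; balance=3299105-132985=3166120
4. interest=⌊3166120·180/10000⌋=56990; principal=192368-56990=135378; balance=3166120-135378=3030742
5. interest=⌊3030742·180/10000⌋=54553; principal=192368-54553=137815; balance=3030742-137815=2892927
6. interest=⌊2892927·180/10000⌋=52072; principal=192368-52072=140296; balance=2892927-140296=2752631
7. interest=⌊2752631·180/10000⌋=49547; principal=192368-49547=142821; balance=2752631-142821=2609810
8. interest=⌊2609810·180/10000⌋=46976; principal=192368-46976=145392; balance=2609810-145392=2464418
9. interest=⌊2464418·180/10000⌋=44359; principal=192368-44359=148009; balance=2464418-148009=2316409
10. interest=⌊2316409·180/10000⌋=41695; principal=192368-41695=150673; balance=2316409-150673=2165736
11. interest=⌊2165736·180/10000⌋=38983; principal=192368-38983=153385; balance=2165736-153385=2012351
12. interest=⌊2012351·180/10000⌋=36222; principal=192368-36222=156146; balance=2012351-156146=1856205
13. interest=⌊1856205·180/10000⌋=33411; principal=192368-33411=158957; balance=1856205-158957=1697248
14. interest=⌊1697248·180/10000⌋=30550; principal=192368-30550=161818; balance=1697248-161818=1535430
15. interest=⌊1535430·180/10000⌋=27637; principal=192368-27637=164731; balance=1535430-164731=1370699
16. interest=⌊1370699·180/10000⌋=24672; principal=192368-24672=167696; balance=1370699-167696=1203003
17. interest=⌊1203003·180/10000⌋=21654; principal=192368-21654=170714; balance=1203003-170714=1032289
18. interest=⌊1032289·180/10000⌋=18581; principal=192368-18581=173787; balance=1032289-173787=858502
19. interest=⌊858502·180/10000⌋=15453; principal=192368-15453=176915; balance=858502-176915=681587
20. interest=⌊681587·180/10000⌋=12268; principal=192368-12268=180100; balance=681587-180100=501487
21. interest=⌊501487·180/10000⌋=9026; principal=192368-9026=183342; balance=501487-183342=318145
22. interest=⌊318145·180/10000⌋=5726; principal=192368-5726=186642; balance=318145-186642=131503
23. interest=⌊131503·180/10000⌋=2367; principal=min(192368-2367,131503)=131503; balance=131503-131503=0

1 64045 128323 3429738
2 61735 130633 3299105
3 59383 132985 3166120
4 56990 135378 3030742
5 54553 137815 2892927
6 52072 140296 2752631
7 49547 142821 2609810
8 46976 145392 2464418
9 44359 148009 2316409
10 41695 150673 2165736
11 38983 153385 2012351
12 36222 156146 1856205
13 33411 158957 1697248
14 30550 161818 1535430
15 27637 164731 1370699
16 24672 167696 1203003
17 21654 170714 1032289
18 18581 173787 858502
19 15453 176915 681587
20 12268 180100 501487
21 9026 183342 318145
22 5726 186642 131503
23 2367 131503 0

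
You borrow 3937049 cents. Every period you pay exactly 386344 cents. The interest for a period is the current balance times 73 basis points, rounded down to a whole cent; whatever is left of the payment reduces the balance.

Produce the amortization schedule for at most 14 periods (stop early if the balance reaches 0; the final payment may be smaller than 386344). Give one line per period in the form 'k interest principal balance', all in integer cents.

1. interest=⌊3937049·73/10000⌋=28740; principal=386344-28740=357604; balance=3937049-357604=3579445
2. interest=⌊3579445·73/10000⌋=26129; principal=386344-26129=360215; balance=3579445-360215=3219230
3. interest=⌊3219230·73/10000⌋=23500; principal=386344-23500=362844; balance=3219230-362844=2856386
4. interest=⌊2856386·73/10000⌋=20851; principal=386344-20851=365493; balance=2856386-365493=2490893
5. interest=⌊2490893·73/10000⌋=18183; principal=386344-18183=368161; balance=2490893-368161=2122732
6. interest=⌊2122732·73/10000⌋=15495; principal=386344-15495=370849; balance=2122732-370849=1751883
7. interest=⌊1751883·73/10000⌋=12788; principal=386344-12788=373556; balance=1751883-373556=1378327
8. interest=⌊1378327·73/10000⌋=10061; principal=386344-10061=376283; balance=1378327-376283=1002044
9. interest=⌊1002044·73/10000⌋=7314; principal=386344-7314=379030; balance=1002044-379030=623014
10. interest=⌊623014·73/10000⌋=4548; principal=386344-4548=381796; balance=623014-381796=241218
11. interest=⌊241218·73/10000⌋=1760; principal=min(386344-1760,241218)=241218; balance=241218-241218=0

1 28740 357604 3579445
2 26129 360215 3219230
3 23500 362844 2856386
4 20851 365493 2490893
5 18183 368161 2122732
6 15495 370849 1751883
7 12788 373556 1378327
8 10061 376283 1002044
9 7314 379030 623014
10 4548 381796 241218
11 1760 241218 0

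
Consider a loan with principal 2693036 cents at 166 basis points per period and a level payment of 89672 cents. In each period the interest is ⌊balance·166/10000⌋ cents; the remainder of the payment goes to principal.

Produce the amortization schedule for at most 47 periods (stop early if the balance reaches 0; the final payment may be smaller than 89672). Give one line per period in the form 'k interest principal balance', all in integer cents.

1 44704 44968 2648068
2 43957 45715 2602353
3 43199 46473 2555880
4 42427 47245 2508635
5 41643 48029 2460606
6 40846 48826 2411780
7 40035 49637 2362143
8 39211 50461 2311682
9 38373 51299 2260383
10 37522 52150 2208233
11 36656 53016 2155217
12 35776 53896 2101321
13 34881 54791 2046530
14 33972 55700 1990830
15 33047 56625 1934205
16 32107 57565 1876640
17 31152 58520 1818120
18 30180 59492 1758628
19 29193 60479 1698149
20 28189 61483 1636666
21 27168 62504 1574162
22 26131 63541 1510621
23 25076 64596 1446025
24 24004 65668 1380357
25 22913 66759 1313598
26 21805 67867 1245731
27 20679 68993 1176738
28 19533 70139 1106599
29 18369 71303 1035296
30 17185 72487 962809
31 15982 73690 889119
32 14759 74913 814206
33 13515 76157 738049
34 12251 77421 660628
35 10966 78706 581922
36 9659 80013 501909
37 8331 81341 420568
38 6981 82691 337877
39 5608 84064 253813
40 4213 85459 168354
41 2794 86878 81476
42 1352 81476 0

1. interest=⌊2693036·166/10000⌋=44704; principal=89672-44704=44968; balance=2693036-44968=2648068
2. interest=⌊2648068·166/10000⌋=43957; principal=89672-43957=45715; balance=2648068-45715=2602353
3. interest=⌊2602353·166/10000⌋=43199; principal=89672-43199=46473; balance=2602353-46473=2555880
4. interest=⌊2555880·166/10000⌋=42427; principal=89672-42427=47245; balance=2555880-47245=2508635
5. interest=⌊2508635·166/10000⌋=41643; principal=89672-41643=48029; balance=2508635-48029=2460606
6. interest=⌊2460606·166/10000⌋=40846; principal=89672-40846=48826; balance=2460606-48826=2411780
7. interest=⌊2411780·166/10000⌋=40035; principal=89672-40035=49637; balance=2411780-49637=2362143
8. interest=⌊2362143·166/10000⌋=39211; principal=89672-39211=50461; balance=2362143-50461=2311682
9. interest=⌊2311682·166/10000⌋=38373; principal=89672-38373=51299; balance=2311682-51299=2260383
10. interest=⌊2260383·166/10000⌋=37522; principal=89672-37522=52150; balance=2260383-52150=2208233
11. interest=⌊2208233·166/10000⌋=36656; principal=89672-36656=53016; balance=2208233-53016=2155217
12. interest=⌊2155217·166/10000⌋=35776; principal=89672-35776=53896; balance=2155217-53896=2101321
13. interest=⌊2101321·166/10000⌋=34881; principal=89672-34881=54791; balance=2101321-54791=2046530
14. interest=⌊2046530·166/10000⌋=33972; principal=89672-33972=55700; balance=2046530-55700=1990830
15. interest=⌊1990830·166/10000⌋=33047; principal=89672-33047=56625; balance=1990830-56625=1934205
16. interest=⌊1934205·166/10000⌋=32107; principal=89672-32107=57565; balance=1934205-57565=1876640
17. interest=⌊1876640·166/10000⌋=31152; principal=89672-31152=58520; balance=1876640-58520=1818120
18. interest=⌊1818120·166/10000⌋=30180; principal=89672-30180=59492; balance=1818120-59492=1758628
19. interest=⌊1758628·166/10000⌋=29193; principal=89672-29193=60479; balance=1758628-60479=1698149
20. interest=⌊1698149·166/10000⌋=28189; principal=89672-28189=61483; balance=1698149-61483=1636666
21. interest=⌊1636666·166/10000⌋=27168; principal=89672-27168=62504; balance=1636666-62504=1574162
22. interest=⌊1574162·166/10000⌋=26131; principal=89672-26131=63541; balance=1574162-63541=1510621
23. interest=⌊1510621·166/10000⌋=25076; principal=89672-25076=64596; balance=1510621-64596=1446025
24. interest=⌊1446025·166/10000⌋=24004; principal=89672-24004=65668; balance=1446025-65668=1380357
25. interest=⌊1380357·166/10000⌋=22913; principal=89672-22913=66759; balance=1380357-66759=1313598
26. interest=⌊1313598·166/10000⌋=21805; principal=89672-21805=67867; balance=1313598-67867=1245731
27. interest=⌊1245731·166/10000⌋=20679; principal=89672-20679=68993; balance=1245731-68993=1176738
28. interest=⌊1176738·166/10000⌋=19533; principal=89672-19533=70139; balance=1176738-70139=1106599
29. interest=⌊1106599·166/10000⌋=18369; principal=89672-18369=71303; balance=1106599-71303=1035296
30. interest=⌊1035296·166/10000⌋=17185; principal=89672-17185=72487; balance=1035296-72487=962809
31. interest=⌊962809·166/10000⌋=15982; principal=89672-15982=73690; balance=962809-73690=889119
32. interest=⌊889119·166/10000⌋=14759; principal=89672-14759=74913; balance=889119-74913=814206
33. interest=⌊814206·166/10000⌋=13515; principal=89672-13515=76157; balance=814206-76157=738049
34. interest=⌊738049·166/10000⌋=12251; principal=89672-12251=77421; balance=738049-77421=660628
35. interest=⌊660628·166/10000⌋=10966; principal=89672-10966=78706; balance=660628-78706=581922
36. interest=⌊581922·166/10000⌋=9659; principal=89672-9659=80013; balance=581922-80013=501909
37. interest=⌊501909·166/10000⌋=8331; principal=89672-8331=81341; balance=501909-81341=420568
38. interest=⌊420568·166/10000⌋=6981; principal=89672-6981=82691; balance=420568-82691=337877
39. interest=⌊337877·166/10000⌋=5608; principal=89672-5608=84064; balance=337877-84064=253813
40. interest=⌊253813·166/10000⌋=4213; principal=89672-4213=85459; balance=253813-85459=168354
41. interest=⌊168354·166/10000⌋=2794; principal=89672-2794=86878; balance=168354-86878=81476
42. interest=⌊81476·166/10000⌋=1352; principal=min(89672-1352,81476)=81476; balance=81476-81476=0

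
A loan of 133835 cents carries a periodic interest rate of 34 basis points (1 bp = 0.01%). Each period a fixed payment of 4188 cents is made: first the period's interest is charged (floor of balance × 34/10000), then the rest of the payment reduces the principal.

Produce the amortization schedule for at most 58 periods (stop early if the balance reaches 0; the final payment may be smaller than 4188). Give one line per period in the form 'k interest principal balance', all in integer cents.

1 455 3733 130102
2 442 3746 126356
3 429 3759 122597
4 416 3772 118825
5 404 3784 115041
6 391 3797 111244
7 378 3810 107434
8 365 3823 103611
9 352 3836 99775
10 339 3849 95926
11 326 3862 92064
12 313 3875 88189
13 299 3889 84300
14 286 3902 80398
15 273 3915 76483
16 260 3928 72555
17 246 3942 68613
18 233 3955 64658
19 219 3969 60689
20 206 3982 56707
21 192 3996 52711
22 179 4009 48702
23 165 4023 44679
24 151 4037 40642
25 138 4050 36592
26 124 4064 32528
27 110 4078 28450
28 96 4092 24358
29 82 4106 20252
30 68 4120 16132
31 54 4134 11998
32 40 4148 7850
33 26 4162 3688
34 12 3688 0

1. interest=⌊133835·34/10000⌋=455; principal=4188-455=3733; balance=133835-3733=130102
2. interest=⌊130102·34/10000⌋=442; principal=4188-442=3746; balance=130102-3746=126356
3. interest=⌊126356·34/10000⌋=429; principal=4188-429=3759; balance=126356-3759=122597
4. interest=⌊122597·34/10000⌋=416; principal=4188-416=3772; balance=122597-3772=118825
5. interest=⌊118825·34/10000⌋=404; principal=4188-404=3784; balance=118825-3784=115041
6. interest=⌊115041·34/10000⌋=391; principal=4188-391=3797; balance=115041-3797=111244
7. interest=⌊111244·34/10000⌋=378; principal=4188-378=3810; balance=111244-3810=107434
8. interest=⌊107434·34/10000⌋=365; principal=4188-365=3823; balance=107434-3823=103611
9. interest=⌊103611·34/10000⌋=352; principal=4188-352=3836; balance=103611-3836=99775
10. interest=⌊99775·34/10000⌋=339; principal=4188-339=3849; balance=99775-3849=95926
11. interest=⌊95926·34/10000⌋=326; principal=4188-326=3862; balance=95926-3862=92064
12. interest=⌊92064·34/10000⌋=313; principal=4188-313=3875; balance=92064-3875=88189
13. interest=⌊88189·34/10000⌋=299; principal=4188-299=3889; balance=88189-3889=84300
14. interest=⌊84300·34/10000⌋=286; principal=4188-286=3902; balance=84300-3902=80398
15. interest=⌊80398·34/10000⌋=273; principal=4188-273=3915; balance=80398-3915=76483
16. interest=⌊76483·34/10000⌋=260; principal=4188-260=3928; balance=76483-3928=72555
17. interest=⌊72555·34/10000⌋=246; principal=4188-246=3942; balance=72555-3942=68613
18. interest=⌊68613·34/10000⌋=233; principal=4188-233=3955; balance=68613-3955=64658
19. interest=⌊64658·34/10000⌋=219; principal=4188-219=3969; balance=64658-3969=60689
20. interest=⌊60689·34/10000⌋=206; principal=4188-206=3982; balance=60689-3982=56707
21. interest=⌊56707·34/10000⌋=192; principal=4188-192=3996; balance=56707-3996=52711
22. interest=⌊52711·34/10000⌋=179; principal=4188-179=4009; balance=52711-4009=48702
23. interest=⌊48702·34/10000⌋=165; principal=4188-165=4023; balance=48702-4023=44679
24. interest=⌊44679·34/10000⌋=151; principal=4188-151=4037; balance=44679-4037=40642
25. interest=⌊40642·34/10000⌋=138; principal=4188-138=4050; balance=40642-4050=36592
26. interest=⌊36592·34/10000⌋=124; principal=4188-124=4064; balance=36592-4064=32528
27. interest=⌊32528·34/10000⌋=110; principal=4188-110=4078; balance=32528-4078=28450
28. interest=⌊28450·34/10000⌋=96; principal=4188-96=4092; balance=28450-4092=24358
29. interest=⌊24358·34/10000⌋=82; principal=4188-82=4106; balance=24358-4106=20252
30. interest=⌊20252·34/10000⌋=68; principal=4188-68=4120; balance=20252-4120=16132
31. interest=⌊16132·34/10000⌋=54; principal=4188-54=4134; balance=16132-4134=11998
32. interest=⌊11998·34/10000⌋=40; principal=4188-40=4148; balance=11998-4148=7850
33. interest=⌊7850·34/10000⌋=26; principal=4188-26=4162; balance=7850-4162=3688
34. interest=⌊3688·34/10000⌋=12; principal=min(4188-12,3688)=3688; balance=3688-3688=0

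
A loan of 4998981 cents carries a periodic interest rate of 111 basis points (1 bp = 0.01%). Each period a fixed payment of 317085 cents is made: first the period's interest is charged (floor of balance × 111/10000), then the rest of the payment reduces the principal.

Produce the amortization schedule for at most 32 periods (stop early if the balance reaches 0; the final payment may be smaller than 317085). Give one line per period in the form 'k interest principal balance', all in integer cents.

1. interest=⌊4998981·111/10000⌋=55488; principal=317085-55488=261597; balance=4998981-261597=4737384
2. interest=⌊4737384·111/10000⌋=52584; principal=317085-52584=264501; balance=4737384-264501=4472883
3. interest=⌊4472883·111/10000⌋=49649; principal=317085-49649=267436; balance=4472883-267436=4205447
4. interest=⌊4205447·111/10000⌋=46680; principal=317085-46680=270405; balance=4205447-270405=3935042
5. interest=⌊3935042·111/10000⌋=43678; principal=317085-43678=273407; balance=3935042-273407=3661635
6. interest=⌊3661635·111/10000⌋=40644; principal=317085-40644=276441; balance=3661635-276441=3385194
7. interest=⌊3385194·111/10000⌋=37575; principal=317085-37575=279510; balance=3385194-279510=3105684
8. interest=⌊3105684·111/10000⌋=34473; principal=317085-34473=282612; balance=3105684-282612=2823072
9. interest=⌊2823072·111/10000⌋=31336; principal=317085-31336=285749; balance=2823072-285749=2537323
10. interest=⌊2537323·111/10000⌋=28164; principal=317085-28164=288921; balance=2537323-288921=2248402
11. interest=⌊2248402·111/10000⌋=24957; principal=317085-24957=292128; balance=2248402-292128=1956274
12. interest=⌊1956274·111/10000⌋=21714; principal=317085-21714=295371; balance=1956274-295371=1660903
13. interest=⌊1660903·111/10000⌋=18436; principal=317085-18436=298649; balance=1660903-298649=1362254
14. interest=⌊1362254·111/10000⌋=15121; principal=317085-15121=301964; balance=1362254-301964=1060290
15. interest=⌊1060290·111/10000⌋=11769; principal=317085-11769=305316; balance=1060290-305316=754974
16. interest=⌊754974·111/10000⌋=8380; principal=317085-8380=308705; balance=754974-308705=446269
17. interest=⌊446269·111/10000⌋=4953; principal=317085-4953=312132; balance=446269-312132=134137
18. interest=⌊134137·111/10000⌋=1488; principal=min(317085-1488,134137)=134137; balance=134137-134137=0

1 55488 261597 4737384
2 52584 264501 4472883
3 49649 267436 4205447
4 46680 270405 3935042
5 43678 273407 3661635
6 40644 276441 3385194
7 37575 279510 3105684
8 34473 282612 2823072
9 31336 285749 2537323
10 28164 288921 2248402
11 24957 292128 1956274
12 21714 295371 1660903
13 18436 298649 1362254
14 15121 301964 1060290
15 11769 305316 754974
16 8380 308705 446269
17 4953 312132 134137
18 1488 134137 0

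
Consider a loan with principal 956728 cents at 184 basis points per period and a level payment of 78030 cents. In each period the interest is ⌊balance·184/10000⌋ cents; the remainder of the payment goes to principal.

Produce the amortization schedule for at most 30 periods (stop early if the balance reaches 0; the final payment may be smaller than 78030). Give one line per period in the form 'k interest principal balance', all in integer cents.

1 17603 60427 896301
2 16491 61539 834762
3 15359 62671 772091
4 14206 63824 708267
5 13032 64998 643269
6 11836 66194 577075
7 10618 67412 509663
8 9377 68653 441010
9 8114 69916 371094
10 6828 71202 299892
11 5518 72512 227380
12 4183 73847 153533
13 2825 75205 78328
14 1441 76589 1739
15 31 1739 0

1. interest=⌊956728·184/10000⌋=17603; principal=78030-17603=60427; balance=956728-60427=896301
2. interest=⌊896301·184/10000⌋=16491; principal=78030-16491=61539; balance=896301-61539=834762
3. interest=⌊834762·184/10000⌋=15359; principal=78030-15359=62671; balance=834762-62671=772091
4. interest=⌊772091·184/10000⌋=14206; principal=78030-14206=63824; balance=772091-63824=708267
5. interest=⌊708267·184/10000⌋=13032; principal=78030-13032=64998; balance=708267-64998=643269
6. interest=⌊643269·184/10000⌋=11836; principal=78030-11836=66194; balance=643269-66194=577075
7. interest=⌊577075·184/10000⌋=10618; principal=78030-10618=67412; balance=577075-67412=509663
8. interest=⌊509663·184/10000⌋=9377; principal=78030-9377=68653; balance=509663-68653=441010
9. interest=⌊441010·184/10000⌋=8114; principal=78030-8114=69916; balance=441010-69916=371094
10. interest=⌊371094·184/10000⌋=6828; principal=78030-6828=71202; balance=371094-71202=299892
11. interest=⌊299892·184/10000⌋=5518; principal=78030-5518=72512; balance=299892-72512=227380
12. interest=⌊227380·184/10000⌋=4183; principal=78030-4183=73847; balance=227380-73847=153533
13. interest=⌊153533·184/10000⌋=2825; principal=78030-2825=75205; balance=153533-75205=78328
14. interest=⌊78328·184/10000⌋=1441; principal=78030-1441=76589; balance=78328-76589=1739
15. interest=⌊1739·184/10000⌋=31; principal=min(78030-31,1739)=1739; balance=1739-1739=0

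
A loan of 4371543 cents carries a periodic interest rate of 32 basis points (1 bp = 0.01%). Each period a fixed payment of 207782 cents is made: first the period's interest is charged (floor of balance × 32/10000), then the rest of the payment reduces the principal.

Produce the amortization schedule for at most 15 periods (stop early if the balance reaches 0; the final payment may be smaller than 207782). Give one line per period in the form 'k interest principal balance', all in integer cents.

1 13988 193794 4177749
2 13368 194414 3983335
3 12746 195036 3788299
4 12122 195660 3592639
5 11496 196286 3396353
6 10868 196914 3199439
7 10238 197544 3001895
8 9606 198176 2803719
9 8971 198811 2604908
10 8335 199447 2405461
11 7697 200085 2205376
12 7057 200725 2004651
13 6414 201368 1803283
14 5770 202012 1601271
15 5124 202658 1398613

1. interest=⌊4371543·32/10000⌋=13988; principal=207782-13988=193794; balance=4371543-193794=4177749
2. interest=⌊4177749·32/10000⌋=13368; principal=207782-13368=194414; balance=4177749-194414=3983335
3. interest=⌊3983335·32/10000⌋=12746; principal=207782-12746=195036; balance=3983335-195036=3788299
4. interest=⌊3788299·32/10000⌋=12122; principal=207782-12122=195660; balance=3788299-195660=3592639
5. interest=⌊3592639·32/10000⌋=11496; principal=207782-11496=196286; balance=3592639-196286=3396353
6. interest=⌊3396353·32/10000⌋=10868; principal=207782-10868=196914; balance=3396353-196914=3199439
7. interest=⌊3199439·32/10000⌋=10238; principal=207782-10238=197544; balance=3199439-197544=3001895
8. interest=⌊3001895·32/10000⌋=9606; principal=207782-9606=198176; balance=3001895-198176=2803719
9. interest=⌊2803719·32/10000⌋=8971; principal=207782-8971=198811; balance=2803719-198811=2604908
10. interest=⌊2604908·32/10000⌋=8335; principal=207782-8335=199447; balance=2604908-199447=2405461
11. interest=⌊2405461·32/10000⌋=7697; principal=207782-7697=200085; balance=2405461-200085=2205376
12. interest=⌊2205376·32/10000⌋=7057; principal=207782-7057=200725; balance=2205376-200725=2004651
13. interest=⌊2004651·32/10000⌋=6414; principal=207782-6414=201368; balance=2004651-201368=1803283
14. interest=⌊1803283·32/10000⌋=5770; principal=207782-5770=202012; balance=1803283-202012=1601271
15. interest=⌊1601271·32/10000⌋=5124; principal=207782-5124=202658; balance=1601271-202658=1398613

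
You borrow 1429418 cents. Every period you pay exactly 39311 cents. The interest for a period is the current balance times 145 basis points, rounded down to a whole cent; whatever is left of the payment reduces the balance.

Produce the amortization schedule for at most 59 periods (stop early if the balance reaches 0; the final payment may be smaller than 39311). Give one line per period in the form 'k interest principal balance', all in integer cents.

1. interest=⌊1429418·145/10000⌋=20726; principal=39311-20726=18585; balance=1429418-18585=1410833
2. interest=⌊1410833·145/10000⌋=20457; principal=39311-20457=18854; balance=1410833-18854=1391979
3. interest=⌊1391979·145/10000⌋=20183; principal=39311-20183=19128; balance=1391979-19128=1372851
4. interest=⌊1372851·145/10000⌋=19906; principal=39311-19906=19405; balance=1372851-19405=1353446
5. interest=⌊1353446·145/10000⌋=19624; principal=39311-19624=19687; balance=1353446-19687=1333759
6. interest=⌊1333759·145/10000⌋=19339; principal=39311-19339=19972; balance=1333759-19972=1313787
7. interest=⌊1313787·145/10000⌋=19049; principal=39311-19049=20262; balance=1313787-20262=1293525
8. interest=⌊1293525·145/10000⌋=18756; principal=39311-18756=20555; balance=1293525-20555=1272970
9. interest=⌊1272970·145/10000⌋=18458; principal=39311-18458=20853; balance=1272970-20853=1252117
10. interest=⌊1252117·145/10000⌋=18155; principal=39311-18155=21156; balance=1252117-21156=1230961
11. interest=⌊1230961·145/10000⌋=17848; principal=39311-17848=21463; balance=1230961-21463=1209498
12. interest=⌊1209498·145/10000⌋=17537; principal=39311-17537=21774; balance=1209498-21774=1187724
13. interest=⌊1187724·145/10000⌋=17221; principal=39311-17221=22090; balance=1187724-22090=1165634
14. interest=⌊1165634·145/10000⌋=16901; principal=39311-16901=22410; balance=1165634-22410=1143224
15. interest=⌊1143224·145/10000⌋=16576; principal=39311-16576=22735; balance=1143224-22735=1120489
16. interest=⌊1120489·145/10000⌋=16247; principal=39311-16247=23064; balance=1120489-23064=1097425
17. interest=⌊1097425·145/10000⌋=15912; principal=39311-15912=23399; balance=1097425-23399=1074026
18. interest=⌊1074026·145/10000⌋=15573; principal=39311-15573=23738; balance=1074026-23738=1050288
19. interest=⌊1050288·145/10000⌋=15229; principal=39311-15229=24082; balance=1050288-24082=1026206
20. interest=⌊1026206·145/10000⌋=14879; principal=39311-14879=24432; balance=1026206-24432=1001774
21. interest=⌊1001774·145/10000⌋=14525; principal=39311-14525=24786; balance=1001774-24786=976988
22. interest=⌊976988·145/10000⌋=14166; principal=39311-14166=25145; balance=976988-25145=951843
23. interest=⌊951843·145/10000⌋=13801; principal=39311-13801=25510; balance=951843-25510=926333
24. interest=⌊926333·145/10000⌋=13431; principal=39311-13431=25880; balance=926333-25880=900453
25. interest=⌊900453·145/10000⌋=13056; principal=39311-13056=26255; balance=900453-26255=874198
26. interest=⌊874198·145/10000⌋=12675; principal=39311-12675=26636; balance=874198-26636=847562
27. interest=⌊847562·145/10000⌋=12289; principal=39311-12289=27022; balance=847562-27022=820540
28. interest=⌊820540·145/10000⌋=11897; principal=39311-11897=27414; balance=820540-27414=793126
29. interest=⌊793126·145/10000⌋=11500; principal=39311-11500=27811; balance=793126-27811=765315
30. interest=⌊765315·145/10000⌋=11097; principal=39311-11097=28214; balance=765315-28214=737101
31. interest=⌊737101·145/10000⌋=10687; principal=39311-10687=28624; balance=737101-28624=708477
32. interest=⌊708477·145/10000⌋=10272; principal=39311-10272=29039; balance=708477-29039=679438
33. interest=⌊679438·145/10000⌋=9851; principal=39311-9851=29460; balance=679438-29460=649978
34. interest=⌊649978·145/10000⌋=9424; principal=39311-9424=29887; balance=649978-29887=620091
35. interest=⌊620091·145/10000⌋=8991; principal=39311-8991=30320; balance=620091-30320=589771
36. interest=⌊589771·145/10000⌋=8551; principal=39311-8551=30760; balance=589771-30760=559011
37. interest=⌊559011·145/10000⌋=8105; principal=39311-8105=31206; balance=559011-31206=527805
38. interest=⌊527805·145/10000⌋=7653; principal=39311-7653=31658; balance=527805-31658=496147
39. interest=⌊496147·145/10000⌋=7194; principal=39311-7194=32117; balance=496147-32117=464030
40. interest=⌊464030·145/10000⌋=6728; principal=39311-6728=32583; balance=464030-32583=431447
41. interest=⌊431447·145/10000⌋=6255; principal=39311-6255=33056; balance=431447-33056=398391
42. interest=⌊398391·145/10000⌋=5776; principal=39311-5776=33535; balance=398391-33535=364856
43. interest=⌊364856·145/10000⌋=5290; principal=39311-5290=34021; balance=364856-34021=330835
44. interest=⌊330835·145/10000⌋=4797; principal=39311-4797=34514; balance=330835-34514=296321
45. interest=⌊296321·145/10000⌋=4296; principal=39311-4296=35015; balance=296321-35015=261306
46. interest=⌊261306·145/10000⌋=3788; principal=39311-3788=35523; balance=261306-35523=225783
47. interest=⌊225783·145/10000⌋=3273; principal=39311-3273=36038; balance=225783-36038=189745
48. interest=⌊189745·145/10000⌋=2751; principal=39311-2751=36560; balance=189745-36560=153185
49. interest=⌊153185·145/10000⌋=2221; principal=39311-2221=37090; balance=153185-37090=116095
50. interest=⌊116095·145/10000⌋=1683; principal=39311-1683=37628; balance=116095-37628=78467
51. interest=⌊78467·145/10000⌋=1137; principal=39311-1137=38174; balance=78467-38174=40293
52. interest=⌊40293·145/10000⌋=584; principal=39311-584=38727; balance=40293-38727=1566
53. interest=⌊1566·145/10000⌋=22; principal=min(39311-22,1566)=1566; balance=1566-1566=0

1 20726 18585 1410833
2 20457 18854 1391979
3 20183 19128 1372851
4 19906 19405 1353446
5 19624 19687 1333759
6 19339 19972 1313787
7 19049 20262 1293525
8 18756 20555 1272970
9 18458 20853 1252117
10 18155 21156 1230961
11 17848 21463 1209498
12 17537 21774 1187724
13 17221 22090 1165634
14 16901 22410 1143224
15 16576 22735 1120489
16 16247 23064 1097425
17 15912 23399 1074026
18 15573 23738 1050288
19 15229 24082 1026206
20 14879 24432 1001774
21 14525 24786 976988
22 14166 25145 951843
23 13801 25510 926333
24 13431 25880 900453
25 13056 26255 874198
26 12675 26636 847562
27 12289 27022 820540
28 11897 27414 793126
29 11500 27811 765315
30 11097 28214 737101
31 10687 28624 708477
32 10272 29039 679438
33 9851 29460 649978
34 9424 29887 620091
35 8991 30320 589771
36 8551 30760 559011
37 8105 31206 527805
38 7653 31658 496147
39 7194 32117 464030
40 6728 32583 431447
41 6255 33056 398391
42 5776 33535 364856
43 5290 34021 330835
44 4797 34514 296321
45 4296 35015 261306
46 3788 35523 225783
47 3273 36038 189745
48 2751 36560 153185
49 2221 37090 116095
50 1683 37628 78467
51 1137 38174 40293
52 584 38727 1566
53 22 1566 0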